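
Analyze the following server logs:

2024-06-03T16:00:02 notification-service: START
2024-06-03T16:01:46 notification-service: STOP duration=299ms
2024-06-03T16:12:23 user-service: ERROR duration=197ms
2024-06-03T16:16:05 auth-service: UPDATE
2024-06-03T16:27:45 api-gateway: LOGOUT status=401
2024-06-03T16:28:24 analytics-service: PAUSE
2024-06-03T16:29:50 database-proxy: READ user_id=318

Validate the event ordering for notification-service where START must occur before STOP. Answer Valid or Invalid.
Valid

To validate ordering:

1. Required order: START → STOP
2. Rule: START must occur before STOP
3. Check actual order of events for notification-service
4. Result: Valid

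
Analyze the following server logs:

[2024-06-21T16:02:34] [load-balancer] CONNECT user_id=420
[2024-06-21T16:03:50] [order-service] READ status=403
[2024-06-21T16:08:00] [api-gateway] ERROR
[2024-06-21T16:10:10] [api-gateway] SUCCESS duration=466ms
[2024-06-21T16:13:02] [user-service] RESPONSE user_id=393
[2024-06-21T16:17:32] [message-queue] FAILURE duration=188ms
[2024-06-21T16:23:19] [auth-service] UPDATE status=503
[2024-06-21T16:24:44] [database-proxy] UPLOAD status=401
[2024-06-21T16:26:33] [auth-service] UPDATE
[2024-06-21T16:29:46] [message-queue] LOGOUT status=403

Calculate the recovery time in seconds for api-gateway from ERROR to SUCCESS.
130

To calculate recovery time:

1. Find ERROR event for api-gateway: 2024-06-21T16:08:00
2. Find next SUCCESS event for api-gateway: 2024-06-21T16:10:10
3. Recovery time: 2024-06-21T16:10:10 - 2024-06-21T16:08:00 = 130 seconds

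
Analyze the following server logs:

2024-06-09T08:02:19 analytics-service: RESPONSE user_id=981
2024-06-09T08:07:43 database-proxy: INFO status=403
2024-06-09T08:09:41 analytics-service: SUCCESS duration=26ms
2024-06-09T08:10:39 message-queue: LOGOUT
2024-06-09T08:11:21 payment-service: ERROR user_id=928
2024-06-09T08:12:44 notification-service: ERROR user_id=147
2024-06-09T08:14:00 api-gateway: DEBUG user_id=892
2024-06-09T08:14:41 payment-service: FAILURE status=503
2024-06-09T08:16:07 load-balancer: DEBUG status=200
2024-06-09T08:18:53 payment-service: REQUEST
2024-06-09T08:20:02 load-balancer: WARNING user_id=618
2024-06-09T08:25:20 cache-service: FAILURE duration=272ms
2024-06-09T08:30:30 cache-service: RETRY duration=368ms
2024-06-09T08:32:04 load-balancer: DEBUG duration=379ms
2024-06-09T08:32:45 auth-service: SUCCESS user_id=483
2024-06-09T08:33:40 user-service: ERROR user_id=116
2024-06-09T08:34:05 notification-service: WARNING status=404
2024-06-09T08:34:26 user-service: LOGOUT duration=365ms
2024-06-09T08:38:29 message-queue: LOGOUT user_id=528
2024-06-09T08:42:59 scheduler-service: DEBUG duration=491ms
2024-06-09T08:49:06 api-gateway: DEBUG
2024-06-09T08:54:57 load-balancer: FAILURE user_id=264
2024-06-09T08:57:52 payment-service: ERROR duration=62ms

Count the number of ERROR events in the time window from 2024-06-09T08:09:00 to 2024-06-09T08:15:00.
2

To count events in the time window:

1. Window boundaries: 2024-06-09T08:09:00 to 2024-06-09T08:15:00
2. Filter for ERROR events within this window
3. Count matching events: 2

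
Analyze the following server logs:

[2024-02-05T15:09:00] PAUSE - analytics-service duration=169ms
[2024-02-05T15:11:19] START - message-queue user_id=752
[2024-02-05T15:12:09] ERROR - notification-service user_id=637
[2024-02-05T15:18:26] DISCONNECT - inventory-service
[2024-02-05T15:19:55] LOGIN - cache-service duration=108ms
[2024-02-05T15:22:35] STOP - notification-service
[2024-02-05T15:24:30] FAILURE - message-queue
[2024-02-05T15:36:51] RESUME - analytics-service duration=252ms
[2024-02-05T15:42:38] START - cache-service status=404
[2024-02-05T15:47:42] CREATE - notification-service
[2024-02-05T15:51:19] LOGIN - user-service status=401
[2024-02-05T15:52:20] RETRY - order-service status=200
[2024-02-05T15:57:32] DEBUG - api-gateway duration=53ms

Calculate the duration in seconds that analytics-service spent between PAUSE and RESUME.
1671

To calculate state duration:

1. Find PAUSE event for analytics-service: 2024-02-05T15:09:00
2. Find RESUME event for analytics-service: 2024-02-05T15:36:51
3. Calculate duration: 2024-02-05T15:36:51 - 2024-02-05T15:09:00 = 1671 seconds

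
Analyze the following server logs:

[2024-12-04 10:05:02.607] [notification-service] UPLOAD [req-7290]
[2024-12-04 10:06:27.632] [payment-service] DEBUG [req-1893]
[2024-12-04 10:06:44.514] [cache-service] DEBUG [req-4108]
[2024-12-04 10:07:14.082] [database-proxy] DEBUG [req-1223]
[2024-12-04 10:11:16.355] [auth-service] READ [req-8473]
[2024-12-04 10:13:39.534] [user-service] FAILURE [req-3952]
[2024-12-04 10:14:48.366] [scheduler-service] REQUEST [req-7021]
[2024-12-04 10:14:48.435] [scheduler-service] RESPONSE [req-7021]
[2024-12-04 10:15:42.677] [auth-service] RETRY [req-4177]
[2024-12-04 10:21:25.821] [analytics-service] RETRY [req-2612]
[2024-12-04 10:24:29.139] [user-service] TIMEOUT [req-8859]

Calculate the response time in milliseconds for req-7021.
69

To calculate latency:

1. Find REQUEST with id req-7021: 2024-12-04 10:14:48.366
2. Find RESPONSE with id req-7021: 2024-12-04 10:14:48.435
3. Latency: 2024-12-04 10:14:48.435 - 2024-12-04 10:14:48.366 = 69ms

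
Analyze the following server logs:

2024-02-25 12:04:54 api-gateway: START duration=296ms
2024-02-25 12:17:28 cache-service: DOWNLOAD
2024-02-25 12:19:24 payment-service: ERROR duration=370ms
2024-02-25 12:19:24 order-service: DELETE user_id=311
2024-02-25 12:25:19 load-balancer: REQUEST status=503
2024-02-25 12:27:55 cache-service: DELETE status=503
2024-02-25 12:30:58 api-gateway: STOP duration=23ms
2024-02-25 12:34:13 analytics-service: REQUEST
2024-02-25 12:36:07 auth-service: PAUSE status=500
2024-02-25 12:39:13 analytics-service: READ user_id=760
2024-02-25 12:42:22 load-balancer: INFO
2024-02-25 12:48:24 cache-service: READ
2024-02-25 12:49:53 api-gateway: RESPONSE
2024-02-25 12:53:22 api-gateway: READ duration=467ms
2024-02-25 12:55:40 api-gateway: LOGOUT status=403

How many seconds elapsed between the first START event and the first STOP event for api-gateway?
1564

To find the time between events:

1. Locate the first START event for api-gateway: 2024-02-25 12:04:54
2. Locate the first STOP event for api-gateway: 2024-02-25 12:30:58
3. Calculate the difference: 2024-02-25 12:30:58 - 2024-02-25 12:04:54 = 1564 seconds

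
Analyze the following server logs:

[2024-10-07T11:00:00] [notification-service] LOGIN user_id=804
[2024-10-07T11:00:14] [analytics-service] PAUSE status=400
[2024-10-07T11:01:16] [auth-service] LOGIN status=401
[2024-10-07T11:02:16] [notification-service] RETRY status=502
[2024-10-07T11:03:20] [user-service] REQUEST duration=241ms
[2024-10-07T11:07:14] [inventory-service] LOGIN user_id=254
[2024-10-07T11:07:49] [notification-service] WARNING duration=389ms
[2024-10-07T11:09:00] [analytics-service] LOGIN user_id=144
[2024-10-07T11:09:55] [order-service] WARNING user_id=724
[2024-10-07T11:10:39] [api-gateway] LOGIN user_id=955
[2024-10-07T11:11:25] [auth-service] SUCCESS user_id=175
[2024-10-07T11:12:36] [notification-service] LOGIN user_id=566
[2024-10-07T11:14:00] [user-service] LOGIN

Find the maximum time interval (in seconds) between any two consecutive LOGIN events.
358

To find the longest gap:

1. Extract all LOGIN events in chronological order
2. Calculate time differences between consecutive events
3. Find the maximum difference
4. Longest gap: 358 seconds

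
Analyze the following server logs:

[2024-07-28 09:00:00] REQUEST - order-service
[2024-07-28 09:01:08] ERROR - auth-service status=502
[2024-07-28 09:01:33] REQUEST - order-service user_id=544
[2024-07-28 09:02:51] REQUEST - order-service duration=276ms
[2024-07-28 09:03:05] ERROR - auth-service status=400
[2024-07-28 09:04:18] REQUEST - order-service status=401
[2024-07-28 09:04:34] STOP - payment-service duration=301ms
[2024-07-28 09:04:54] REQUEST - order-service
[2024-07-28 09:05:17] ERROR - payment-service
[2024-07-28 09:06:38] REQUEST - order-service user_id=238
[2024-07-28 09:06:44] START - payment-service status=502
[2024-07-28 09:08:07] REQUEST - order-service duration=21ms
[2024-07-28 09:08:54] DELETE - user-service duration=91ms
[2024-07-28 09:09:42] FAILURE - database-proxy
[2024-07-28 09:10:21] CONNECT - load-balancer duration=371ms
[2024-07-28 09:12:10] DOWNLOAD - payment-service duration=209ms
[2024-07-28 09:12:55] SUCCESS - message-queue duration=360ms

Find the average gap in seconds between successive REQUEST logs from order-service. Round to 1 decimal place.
81.2

To calculate average interval:

1. Find all REQUEST events for order-service in order
2. Calculate time gaps between consecutive events
3. Compute mean of gaps: 487 / 6 = 81.2 seconds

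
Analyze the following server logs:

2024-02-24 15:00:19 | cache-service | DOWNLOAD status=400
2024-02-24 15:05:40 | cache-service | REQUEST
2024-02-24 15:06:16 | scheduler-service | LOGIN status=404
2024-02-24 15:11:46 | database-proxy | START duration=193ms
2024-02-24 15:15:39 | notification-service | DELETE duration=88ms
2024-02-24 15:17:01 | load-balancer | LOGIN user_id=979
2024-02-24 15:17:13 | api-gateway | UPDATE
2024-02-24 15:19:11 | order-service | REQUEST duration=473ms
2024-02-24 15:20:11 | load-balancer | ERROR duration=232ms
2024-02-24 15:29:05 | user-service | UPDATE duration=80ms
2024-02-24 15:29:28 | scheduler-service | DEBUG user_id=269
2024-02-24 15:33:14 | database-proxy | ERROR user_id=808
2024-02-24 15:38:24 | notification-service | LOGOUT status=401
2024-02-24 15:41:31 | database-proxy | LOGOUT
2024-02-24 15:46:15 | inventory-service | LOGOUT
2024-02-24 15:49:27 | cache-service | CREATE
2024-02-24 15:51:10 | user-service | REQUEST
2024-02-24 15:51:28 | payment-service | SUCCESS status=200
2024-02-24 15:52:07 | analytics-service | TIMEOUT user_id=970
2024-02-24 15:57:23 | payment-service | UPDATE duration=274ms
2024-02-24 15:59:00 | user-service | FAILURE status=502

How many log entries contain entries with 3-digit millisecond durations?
4

To find matching entries:

1. Pattern to match: entries with 3-digit millisecond durations
2. Scan each log entry for the pattern
3. Count matches: 4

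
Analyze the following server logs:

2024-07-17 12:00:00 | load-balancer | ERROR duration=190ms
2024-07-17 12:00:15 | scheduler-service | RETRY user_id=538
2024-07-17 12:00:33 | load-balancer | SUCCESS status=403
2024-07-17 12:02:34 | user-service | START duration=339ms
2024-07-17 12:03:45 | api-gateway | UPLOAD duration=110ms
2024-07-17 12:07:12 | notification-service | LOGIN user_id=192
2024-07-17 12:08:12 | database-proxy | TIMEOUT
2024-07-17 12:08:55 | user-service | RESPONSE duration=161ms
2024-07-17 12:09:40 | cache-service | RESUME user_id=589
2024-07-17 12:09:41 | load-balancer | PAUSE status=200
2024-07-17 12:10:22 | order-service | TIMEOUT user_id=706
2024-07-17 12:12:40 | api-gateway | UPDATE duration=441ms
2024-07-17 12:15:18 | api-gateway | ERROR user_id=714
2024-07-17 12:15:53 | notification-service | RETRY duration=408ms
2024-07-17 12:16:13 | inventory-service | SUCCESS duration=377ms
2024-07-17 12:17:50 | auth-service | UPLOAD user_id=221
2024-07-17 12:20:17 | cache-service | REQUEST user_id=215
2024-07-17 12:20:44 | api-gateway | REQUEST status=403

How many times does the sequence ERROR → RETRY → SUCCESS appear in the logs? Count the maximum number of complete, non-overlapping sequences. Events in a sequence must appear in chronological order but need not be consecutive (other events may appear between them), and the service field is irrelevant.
2

To count sequences:

1. Look for pattern: ERROR → RETRY → SUCCESS
2. Greedily scan the log in chronological order, matching each sequence element in turn (ignoring service)
3. Each time the full pattern completes, increment the count and restart matching from the next event
4. Complete non-overlapping sequences found: 2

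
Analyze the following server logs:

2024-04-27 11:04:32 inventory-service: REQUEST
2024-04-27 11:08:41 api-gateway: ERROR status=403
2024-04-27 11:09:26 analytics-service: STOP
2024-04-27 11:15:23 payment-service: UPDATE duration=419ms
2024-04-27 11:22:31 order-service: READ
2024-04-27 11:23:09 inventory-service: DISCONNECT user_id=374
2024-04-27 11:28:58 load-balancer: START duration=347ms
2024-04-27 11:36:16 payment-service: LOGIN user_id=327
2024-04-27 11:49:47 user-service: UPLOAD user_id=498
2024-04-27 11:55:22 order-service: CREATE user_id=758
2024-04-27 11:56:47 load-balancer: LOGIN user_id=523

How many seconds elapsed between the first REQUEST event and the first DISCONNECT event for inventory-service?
1117

To find the time between events:

1. Locate the first REQUEST event for inventory-service: 2024-04-27 11:04:32
2. Locate the first DISCONNECT event for inventory-service: 2024-04-27 11:23:09
3. Calculate the difference: 2024-04-27 11:23:09 - 2024-04-27 11:04:32 = 1117 seconds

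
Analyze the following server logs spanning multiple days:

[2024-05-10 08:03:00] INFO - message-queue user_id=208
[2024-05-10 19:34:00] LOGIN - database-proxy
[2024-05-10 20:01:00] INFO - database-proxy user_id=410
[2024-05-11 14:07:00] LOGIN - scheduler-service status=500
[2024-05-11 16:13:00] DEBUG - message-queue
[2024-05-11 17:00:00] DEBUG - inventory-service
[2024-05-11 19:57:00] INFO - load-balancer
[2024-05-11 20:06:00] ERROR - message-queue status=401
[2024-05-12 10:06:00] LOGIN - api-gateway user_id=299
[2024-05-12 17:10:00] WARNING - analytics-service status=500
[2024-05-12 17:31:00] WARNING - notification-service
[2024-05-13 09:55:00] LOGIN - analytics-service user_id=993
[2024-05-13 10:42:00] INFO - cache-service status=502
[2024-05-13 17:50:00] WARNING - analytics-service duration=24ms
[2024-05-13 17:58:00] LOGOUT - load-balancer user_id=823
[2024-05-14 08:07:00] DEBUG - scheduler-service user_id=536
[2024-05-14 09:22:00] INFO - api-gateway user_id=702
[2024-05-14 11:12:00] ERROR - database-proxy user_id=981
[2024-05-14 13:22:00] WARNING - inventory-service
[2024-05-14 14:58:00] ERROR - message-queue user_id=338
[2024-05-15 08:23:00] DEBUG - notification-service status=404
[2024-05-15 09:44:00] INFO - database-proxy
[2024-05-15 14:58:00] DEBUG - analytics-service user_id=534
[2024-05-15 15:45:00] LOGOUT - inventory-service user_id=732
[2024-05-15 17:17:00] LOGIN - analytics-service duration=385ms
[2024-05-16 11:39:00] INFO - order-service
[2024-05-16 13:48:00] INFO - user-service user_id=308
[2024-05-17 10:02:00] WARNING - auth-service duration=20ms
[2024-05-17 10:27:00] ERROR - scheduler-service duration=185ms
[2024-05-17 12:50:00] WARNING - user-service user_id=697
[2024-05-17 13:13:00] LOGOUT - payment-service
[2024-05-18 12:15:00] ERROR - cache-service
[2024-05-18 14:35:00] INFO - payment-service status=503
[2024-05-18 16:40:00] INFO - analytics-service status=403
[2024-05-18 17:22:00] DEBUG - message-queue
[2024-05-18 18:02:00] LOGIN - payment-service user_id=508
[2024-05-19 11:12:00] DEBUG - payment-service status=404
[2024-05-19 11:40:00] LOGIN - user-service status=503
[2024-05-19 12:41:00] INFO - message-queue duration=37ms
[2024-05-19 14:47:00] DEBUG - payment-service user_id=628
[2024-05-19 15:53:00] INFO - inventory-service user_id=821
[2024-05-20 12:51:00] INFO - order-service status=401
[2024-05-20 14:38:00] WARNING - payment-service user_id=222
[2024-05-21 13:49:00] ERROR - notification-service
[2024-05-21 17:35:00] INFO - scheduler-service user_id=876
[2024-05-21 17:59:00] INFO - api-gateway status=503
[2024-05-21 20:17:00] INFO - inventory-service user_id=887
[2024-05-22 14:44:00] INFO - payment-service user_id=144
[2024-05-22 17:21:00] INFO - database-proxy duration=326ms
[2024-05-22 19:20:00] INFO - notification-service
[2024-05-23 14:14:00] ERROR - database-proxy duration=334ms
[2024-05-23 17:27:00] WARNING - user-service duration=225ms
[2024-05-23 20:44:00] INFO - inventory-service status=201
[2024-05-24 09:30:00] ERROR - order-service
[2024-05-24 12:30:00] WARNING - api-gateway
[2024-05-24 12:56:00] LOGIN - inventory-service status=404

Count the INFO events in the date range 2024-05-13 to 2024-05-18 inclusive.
7

To filter by date range:

1. Date range: 2024-05-13 through 2024-05-18, both dates inclusive
2. Filter for INFO events whose date falls in this range
3. Count matching events: 7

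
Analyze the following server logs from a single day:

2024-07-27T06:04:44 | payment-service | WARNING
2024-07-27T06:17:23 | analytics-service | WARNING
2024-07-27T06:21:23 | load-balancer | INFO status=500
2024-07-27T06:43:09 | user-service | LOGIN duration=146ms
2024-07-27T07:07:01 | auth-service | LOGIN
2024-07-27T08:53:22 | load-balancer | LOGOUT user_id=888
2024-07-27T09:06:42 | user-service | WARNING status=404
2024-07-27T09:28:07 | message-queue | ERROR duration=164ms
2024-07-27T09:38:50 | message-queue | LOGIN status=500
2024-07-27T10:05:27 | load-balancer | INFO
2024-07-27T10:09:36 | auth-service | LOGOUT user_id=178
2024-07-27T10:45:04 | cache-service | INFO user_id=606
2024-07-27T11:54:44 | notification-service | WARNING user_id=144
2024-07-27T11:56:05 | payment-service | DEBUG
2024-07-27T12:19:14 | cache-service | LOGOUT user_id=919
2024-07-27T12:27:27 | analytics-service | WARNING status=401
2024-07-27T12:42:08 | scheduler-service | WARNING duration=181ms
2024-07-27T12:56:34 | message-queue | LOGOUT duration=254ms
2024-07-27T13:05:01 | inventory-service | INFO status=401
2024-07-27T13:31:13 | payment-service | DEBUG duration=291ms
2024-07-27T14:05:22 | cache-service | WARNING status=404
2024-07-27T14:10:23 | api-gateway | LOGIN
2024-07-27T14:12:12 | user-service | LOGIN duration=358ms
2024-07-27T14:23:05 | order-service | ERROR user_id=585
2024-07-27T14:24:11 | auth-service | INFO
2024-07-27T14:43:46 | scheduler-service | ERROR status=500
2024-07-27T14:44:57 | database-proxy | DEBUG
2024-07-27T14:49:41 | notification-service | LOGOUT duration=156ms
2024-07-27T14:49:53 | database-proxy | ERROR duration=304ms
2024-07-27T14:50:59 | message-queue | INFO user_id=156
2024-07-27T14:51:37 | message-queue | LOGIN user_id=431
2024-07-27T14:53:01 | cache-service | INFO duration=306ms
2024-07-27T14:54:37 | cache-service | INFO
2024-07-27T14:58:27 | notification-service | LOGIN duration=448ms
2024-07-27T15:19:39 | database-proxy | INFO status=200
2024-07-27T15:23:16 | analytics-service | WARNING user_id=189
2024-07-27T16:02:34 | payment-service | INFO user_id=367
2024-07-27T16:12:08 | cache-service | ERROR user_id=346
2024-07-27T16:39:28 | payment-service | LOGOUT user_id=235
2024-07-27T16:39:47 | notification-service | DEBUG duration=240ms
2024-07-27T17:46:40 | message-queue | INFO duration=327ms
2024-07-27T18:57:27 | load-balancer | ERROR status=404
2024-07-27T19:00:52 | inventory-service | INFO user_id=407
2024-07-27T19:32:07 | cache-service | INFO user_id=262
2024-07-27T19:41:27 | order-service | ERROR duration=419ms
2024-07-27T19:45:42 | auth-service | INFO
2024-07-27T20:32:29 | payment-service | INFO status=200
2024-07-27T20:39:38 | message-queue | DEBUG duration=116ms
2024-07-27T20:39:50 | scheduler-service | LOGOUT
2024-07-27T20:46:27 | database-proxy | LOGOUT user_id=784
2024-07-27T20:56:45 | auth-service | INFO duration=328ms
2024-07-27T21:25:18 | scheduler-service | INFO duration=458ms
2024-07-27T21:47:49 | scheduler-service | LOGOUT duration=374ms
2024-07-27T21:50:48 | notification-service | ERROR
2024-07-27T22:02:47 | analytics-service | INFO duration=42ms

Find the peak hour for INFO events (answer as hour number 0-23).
14

To find the peak hour:

1. Group all INFO events by hour
2. Count events in each hour
3. Find hour with maximum count
4. Peak hour: 14 (with 4 events)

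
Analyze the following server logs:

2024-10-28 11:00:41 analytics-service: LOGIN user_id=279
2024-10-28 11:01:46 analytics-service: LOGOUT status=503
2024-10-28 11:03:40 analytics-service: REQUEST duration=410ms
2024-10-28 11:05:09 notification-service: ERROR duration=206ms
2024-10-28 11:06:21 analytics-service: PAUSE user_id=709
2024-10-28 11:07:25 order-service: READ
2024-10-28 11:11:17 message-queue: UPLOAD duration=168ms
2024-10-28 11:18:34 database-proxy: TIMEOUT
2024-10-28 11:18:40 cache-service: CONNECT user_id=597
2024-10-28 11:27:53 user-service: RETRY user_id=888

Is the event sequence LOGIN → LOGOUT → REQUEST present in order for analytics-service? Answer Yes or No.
Yes

To verify sequence order:

1. Find all events in sequence LOGIN → LOGOUT → REQUEST for analytics-service
2. Extract their timestamps
3. Check if timestamps are in ascending order
4. Result: Yes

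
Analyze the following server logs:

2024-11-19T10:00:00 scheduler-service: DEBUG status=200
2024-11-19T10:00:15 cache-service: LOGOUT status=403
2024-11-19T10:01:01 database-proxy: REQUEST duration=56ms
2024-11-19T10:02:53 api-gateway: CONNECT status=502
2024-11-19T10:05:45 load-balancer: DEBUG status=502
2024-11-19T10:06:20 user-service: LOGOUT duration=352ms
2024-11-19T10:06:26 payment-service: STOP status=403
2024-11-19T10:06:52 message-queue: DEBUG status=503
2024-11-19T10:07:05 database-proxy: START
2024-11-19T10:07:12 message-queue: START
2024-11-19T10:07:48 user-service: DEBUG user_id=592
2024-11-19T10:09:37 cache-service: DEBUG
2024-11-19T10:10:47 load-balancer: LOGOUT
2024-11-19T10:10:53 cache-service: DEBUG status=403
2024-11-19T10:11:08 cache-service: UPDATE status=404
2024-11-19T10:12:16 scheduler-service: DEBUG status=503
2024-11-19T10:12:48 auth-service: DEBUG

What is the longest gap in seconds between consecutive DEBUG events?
345

To find the longest gap:

1. Extract all DEBUG events in chronological order
2. Calculate time differences between consecutive events
3. Find the maximum difference
4. Longest gap: 345 seconds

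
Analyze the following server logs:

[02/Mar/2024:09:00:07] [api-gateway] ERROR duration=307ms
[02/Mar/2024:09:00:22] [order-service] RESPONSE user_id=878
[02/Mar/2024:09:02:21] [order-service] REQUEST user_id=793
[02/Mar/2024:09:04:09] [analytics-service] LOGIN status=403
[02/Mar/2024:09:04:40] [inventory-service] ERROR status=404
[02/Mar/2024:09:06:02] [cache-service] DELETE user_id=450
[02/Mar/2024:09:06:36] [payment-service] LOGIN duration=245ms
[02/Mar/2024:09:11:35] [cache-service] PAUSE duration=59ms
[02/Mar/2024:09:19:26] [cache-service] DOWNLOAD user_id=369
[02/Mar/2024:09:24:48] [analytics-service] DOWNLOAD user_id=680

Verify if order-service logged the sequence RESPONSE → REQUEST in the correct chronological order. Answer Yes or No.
Yes

To verify sequence order:

1. Find all events in sequence RESPONSE → REQUEST for order-service
2. Extract their timestamps
3. Check if timestamps are in ascending order
4. Result: Yes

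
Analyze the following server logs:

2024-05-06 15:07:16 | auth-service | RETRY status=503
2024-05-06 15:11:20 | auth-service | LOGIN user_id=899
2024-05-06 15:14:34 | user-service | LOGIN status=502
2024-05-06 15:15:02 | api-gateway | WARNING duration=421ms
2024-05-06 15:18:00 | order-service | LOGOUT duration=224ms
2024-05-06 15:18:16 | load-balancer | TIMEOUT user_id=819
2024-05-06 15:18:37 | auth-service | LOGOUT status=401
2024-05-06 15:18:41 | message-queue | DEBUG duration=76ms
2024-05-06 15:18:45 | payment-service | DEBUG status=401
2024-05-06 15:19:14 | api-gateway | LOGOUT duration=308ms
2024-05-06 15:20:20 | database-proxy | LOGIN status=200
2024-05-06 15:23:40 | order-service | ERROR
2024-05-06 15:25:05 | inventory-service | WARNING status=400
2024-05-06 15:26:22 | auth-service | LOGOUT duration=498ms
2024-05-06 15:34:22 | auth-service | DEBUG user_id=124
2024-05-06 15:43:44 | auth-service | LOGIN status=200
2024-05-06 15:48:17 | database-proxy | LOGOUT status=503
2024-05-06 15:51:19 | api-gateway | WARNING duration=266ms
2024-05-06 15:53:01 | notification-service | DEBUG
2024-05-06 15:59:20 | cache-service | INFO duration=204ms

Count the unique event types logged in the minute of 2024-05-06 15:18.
3

To count unique event types:

1. Filter events in the minute starting at 2024-05-06 15:18
2. Extract event types from matching entries
3. Count unique types: 3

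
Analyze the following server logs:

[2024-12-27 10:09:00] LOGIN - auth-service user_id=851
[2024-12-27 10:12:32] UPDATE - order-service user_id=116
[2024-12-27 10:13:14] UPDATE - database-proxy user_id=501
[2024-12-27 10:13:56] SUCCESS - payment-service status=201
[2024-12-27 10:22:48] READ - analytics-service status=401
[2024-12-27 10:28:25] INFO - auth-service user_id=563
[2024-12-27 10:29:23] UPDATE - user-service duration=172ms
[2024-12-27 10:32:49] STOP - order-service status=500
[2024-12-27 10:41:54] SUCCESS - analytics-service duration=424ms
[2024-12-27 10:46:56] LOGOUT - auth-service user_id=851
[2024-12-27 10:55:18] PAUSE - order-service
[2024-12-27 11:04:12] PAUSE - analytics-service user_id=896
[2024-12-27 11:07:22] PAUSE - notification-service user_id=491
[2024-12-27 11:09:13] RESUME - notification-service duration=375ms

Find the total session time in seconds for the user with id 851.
2276

To calculate session duration:

1. Find LOGIN event for user_id=851: 2024-12-27 10:09:00
2. Find LOGOUT event for user_id=851: 2024-12-27 10:46:56
3. Session duration: 2024-12-27 10:46:56 - 2024-12-27 10:09:00 = 2276 seconds (37 minutes)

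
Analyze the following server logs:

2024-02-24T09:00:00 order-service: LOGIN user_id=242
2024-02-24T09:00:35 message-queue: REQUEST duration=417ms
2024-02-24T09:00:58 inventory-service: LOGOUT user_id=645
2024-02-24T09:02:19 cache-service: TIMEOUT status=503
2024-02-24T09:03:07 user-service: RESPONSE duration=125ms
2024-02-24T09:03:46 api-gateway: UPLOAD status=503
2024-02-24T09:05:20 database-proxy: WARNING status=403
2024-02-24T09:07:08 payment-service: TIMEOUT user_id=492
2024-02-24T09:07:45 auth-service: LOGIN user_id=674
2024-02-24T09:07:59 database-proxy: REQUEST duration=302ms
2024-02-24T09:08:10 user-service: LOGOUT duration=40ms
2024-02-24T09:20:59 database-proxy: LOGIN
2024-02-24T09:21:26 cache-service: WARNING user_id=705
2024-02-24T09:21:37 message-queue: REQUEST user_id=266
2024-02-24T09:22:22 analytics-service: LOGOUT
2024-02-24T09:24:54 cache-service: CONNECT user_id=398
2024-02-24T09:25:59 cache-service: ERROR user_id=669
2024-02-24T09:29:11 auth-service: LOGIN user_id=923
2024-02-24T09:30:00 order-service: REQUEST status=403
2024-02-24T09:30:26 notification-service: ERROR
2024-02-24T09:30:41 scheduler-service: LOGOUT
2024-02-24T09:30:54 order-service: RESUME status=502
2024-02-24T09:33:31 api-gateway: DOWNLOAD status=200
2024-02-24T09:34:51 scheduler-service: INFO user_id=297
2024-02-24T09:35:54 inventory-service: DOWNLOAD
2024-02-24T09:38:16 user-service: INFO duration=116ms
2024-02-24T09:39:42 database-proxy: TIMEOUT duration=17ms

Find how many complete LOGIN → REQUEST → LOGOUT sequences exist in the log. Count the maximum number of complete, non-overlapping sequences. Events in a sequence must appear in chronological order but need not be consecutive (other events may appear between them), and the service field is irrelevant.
4

To count sequences:

1. Look for pattern: LOGIN → REQUEST → LOGOUT
2. Greedily scan the log in chronological order, matching each sequence element in turn (ignoring service)
3. Each time the full pattern completes, increment the count and restart matching from the next event
4. Complete non-overlapping sequences found: 4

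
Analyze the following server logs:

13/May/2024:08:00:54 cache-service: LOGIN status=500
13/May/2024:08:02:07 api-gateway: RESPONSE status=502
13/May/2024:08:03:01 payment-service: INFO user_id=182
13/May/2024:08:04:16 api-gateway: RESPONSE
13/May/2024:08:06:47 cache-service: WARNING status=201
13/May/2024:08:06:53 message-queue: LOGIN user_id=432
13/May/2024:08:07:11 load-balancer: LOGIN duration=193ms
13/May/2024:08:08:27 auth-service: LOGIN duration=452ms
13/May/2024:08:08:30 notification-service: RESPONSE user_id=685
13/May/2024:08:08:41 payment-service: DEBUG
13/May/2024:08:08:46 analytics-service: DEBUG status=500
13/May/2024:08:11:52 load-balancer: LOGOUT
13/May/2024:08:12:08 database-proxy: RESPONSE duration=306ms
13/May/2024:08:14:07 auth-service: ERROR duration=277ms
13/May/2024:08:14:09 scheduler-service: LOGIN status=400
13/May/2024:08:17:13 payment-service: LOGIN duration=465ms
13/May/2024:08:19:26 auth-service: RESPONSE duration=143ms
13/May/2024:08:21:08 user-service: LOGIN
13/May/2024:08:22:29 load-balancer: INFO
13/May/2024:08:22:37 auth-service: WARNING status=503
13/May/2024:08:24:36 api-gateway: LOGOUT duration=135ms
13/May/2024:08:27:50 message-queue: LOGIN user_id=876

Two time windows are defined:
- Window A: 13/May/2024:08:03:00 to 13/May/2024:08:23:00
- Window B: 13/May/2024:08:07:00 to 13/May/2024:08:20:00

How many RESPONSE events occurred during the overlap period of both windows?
3

To find overlap events:

1. Window A: 13/May/2024:08:03:00 to 13/May/2024:08:23:00
2. Window B: 13/May/2024:08:07:00 to 13/May/2024:08:20:00
3. Overlap period: 13/May/2024:08:07:00 to 13/May/2024:08:20:00
4. Count RESPONSE events in overlap: 3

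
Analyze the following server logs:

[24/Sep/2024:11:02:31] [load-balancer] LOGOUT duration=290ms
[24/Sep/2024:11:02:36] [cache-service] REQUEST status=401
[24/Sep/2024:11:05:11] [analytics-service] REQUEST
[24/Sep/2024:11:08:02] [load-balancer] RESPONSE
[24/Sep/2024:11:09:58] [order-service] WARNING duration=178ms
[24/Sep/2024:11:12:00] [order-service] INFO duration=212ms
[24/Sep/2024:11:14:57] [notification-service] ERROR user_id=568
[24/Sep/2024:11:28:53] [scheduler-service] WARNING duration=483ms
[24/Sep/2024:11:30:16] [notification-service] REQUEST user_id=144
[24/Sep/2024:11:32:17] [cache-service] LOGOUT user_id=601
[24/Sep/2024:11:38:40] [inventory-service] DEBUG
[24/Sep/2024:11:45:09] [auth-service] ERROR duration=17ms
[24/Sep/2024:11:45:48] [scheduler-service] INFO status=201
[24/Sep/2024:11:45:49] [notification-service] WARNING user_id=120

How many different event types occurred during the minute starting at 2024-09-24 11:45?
3

To count unique event types:

1. Filter events in the minute starting at 2024-09-24 11:45
2. Extract event types from matching entries
3. Count unique types: 3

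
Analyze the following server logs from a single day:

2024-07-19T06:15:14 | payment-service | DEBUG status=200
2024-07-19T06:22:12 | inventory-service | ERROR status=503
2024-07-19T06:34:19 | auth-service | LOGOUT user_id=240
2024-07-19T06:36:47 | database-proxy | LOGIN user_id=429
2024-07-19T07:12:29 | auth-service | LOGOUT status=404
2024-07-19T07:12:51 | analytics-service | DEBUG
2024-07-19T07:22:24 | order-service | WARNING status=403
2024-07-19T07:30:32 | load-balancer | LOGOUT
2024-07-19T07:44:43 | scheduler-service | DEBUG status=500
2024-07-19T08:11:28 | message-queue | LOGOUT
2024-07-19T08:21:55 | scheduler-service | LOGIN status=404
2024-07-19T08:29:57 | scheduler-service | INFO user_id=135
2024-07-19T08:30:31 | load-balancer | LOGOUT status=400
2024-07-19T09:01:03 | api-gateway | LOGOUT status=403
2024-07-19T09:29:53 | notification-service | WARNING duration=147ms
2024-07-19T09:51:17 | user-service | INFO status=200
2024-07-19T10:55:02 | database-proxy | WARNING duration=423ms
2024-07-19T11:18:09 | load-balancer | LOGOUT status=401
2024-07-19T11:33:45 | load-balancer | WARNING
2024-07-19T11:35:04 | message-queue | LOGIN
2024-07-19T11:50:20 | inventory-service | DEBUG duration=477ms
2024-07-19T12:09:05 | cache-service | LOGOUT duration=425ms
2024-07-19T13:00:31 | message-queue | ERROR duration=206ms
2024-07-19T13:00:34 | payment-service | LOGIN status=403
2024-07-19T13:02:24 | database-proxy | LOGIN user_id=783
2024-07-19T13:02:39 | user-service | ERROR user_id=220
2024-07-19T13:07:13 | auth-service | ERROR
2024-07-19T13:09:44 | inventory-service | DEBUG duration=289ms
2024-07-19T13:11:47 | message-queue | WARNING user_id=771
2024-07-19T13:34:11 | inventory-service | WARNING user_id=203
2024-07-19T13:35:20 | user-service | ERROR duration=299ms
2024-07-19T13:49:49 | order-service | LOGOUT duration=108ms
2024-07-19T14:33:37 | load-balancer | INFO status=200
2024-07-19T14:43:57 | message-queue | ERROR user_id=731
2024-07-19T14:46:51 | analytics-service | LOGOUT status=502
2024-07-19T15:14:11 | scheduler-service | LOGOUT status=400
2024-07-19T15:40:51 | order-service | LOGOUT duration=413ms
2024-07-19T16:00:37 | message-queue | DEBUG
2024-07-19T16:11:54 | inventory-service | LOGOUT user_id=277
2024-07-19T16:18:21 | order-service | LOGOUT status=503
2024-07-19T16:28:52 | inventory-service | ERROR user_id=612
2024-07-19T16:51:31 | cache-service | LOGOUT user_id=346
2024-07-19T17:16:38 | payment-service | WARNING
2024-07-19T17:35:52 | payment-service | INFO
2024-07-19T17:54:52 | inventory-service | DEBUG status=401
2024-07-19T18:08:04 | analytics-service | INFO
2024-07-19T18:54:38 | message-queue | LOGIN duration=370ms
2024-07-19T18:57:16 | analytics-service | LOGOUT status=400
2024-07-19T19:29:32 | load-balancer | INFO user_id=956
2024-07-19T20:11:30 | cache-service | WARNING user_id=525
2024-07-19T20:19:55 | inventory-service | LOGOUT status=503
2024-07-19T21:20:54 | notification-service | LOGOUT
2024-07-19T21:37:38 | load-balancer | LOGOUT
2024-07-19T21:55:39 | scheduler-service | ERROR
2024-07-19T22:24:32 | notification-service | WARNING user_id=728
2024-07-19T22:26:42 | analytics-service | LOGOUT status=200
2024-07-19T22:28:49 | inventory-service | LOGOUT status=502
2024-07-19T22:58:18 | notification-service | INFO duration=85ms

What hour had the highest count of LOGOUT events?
16

To find the peak hour:

1. Group all LOGOUT events by hour
2. Count events in each hour
3. Find hour with maximum count
4. Peak hour: 16 (with 3 events)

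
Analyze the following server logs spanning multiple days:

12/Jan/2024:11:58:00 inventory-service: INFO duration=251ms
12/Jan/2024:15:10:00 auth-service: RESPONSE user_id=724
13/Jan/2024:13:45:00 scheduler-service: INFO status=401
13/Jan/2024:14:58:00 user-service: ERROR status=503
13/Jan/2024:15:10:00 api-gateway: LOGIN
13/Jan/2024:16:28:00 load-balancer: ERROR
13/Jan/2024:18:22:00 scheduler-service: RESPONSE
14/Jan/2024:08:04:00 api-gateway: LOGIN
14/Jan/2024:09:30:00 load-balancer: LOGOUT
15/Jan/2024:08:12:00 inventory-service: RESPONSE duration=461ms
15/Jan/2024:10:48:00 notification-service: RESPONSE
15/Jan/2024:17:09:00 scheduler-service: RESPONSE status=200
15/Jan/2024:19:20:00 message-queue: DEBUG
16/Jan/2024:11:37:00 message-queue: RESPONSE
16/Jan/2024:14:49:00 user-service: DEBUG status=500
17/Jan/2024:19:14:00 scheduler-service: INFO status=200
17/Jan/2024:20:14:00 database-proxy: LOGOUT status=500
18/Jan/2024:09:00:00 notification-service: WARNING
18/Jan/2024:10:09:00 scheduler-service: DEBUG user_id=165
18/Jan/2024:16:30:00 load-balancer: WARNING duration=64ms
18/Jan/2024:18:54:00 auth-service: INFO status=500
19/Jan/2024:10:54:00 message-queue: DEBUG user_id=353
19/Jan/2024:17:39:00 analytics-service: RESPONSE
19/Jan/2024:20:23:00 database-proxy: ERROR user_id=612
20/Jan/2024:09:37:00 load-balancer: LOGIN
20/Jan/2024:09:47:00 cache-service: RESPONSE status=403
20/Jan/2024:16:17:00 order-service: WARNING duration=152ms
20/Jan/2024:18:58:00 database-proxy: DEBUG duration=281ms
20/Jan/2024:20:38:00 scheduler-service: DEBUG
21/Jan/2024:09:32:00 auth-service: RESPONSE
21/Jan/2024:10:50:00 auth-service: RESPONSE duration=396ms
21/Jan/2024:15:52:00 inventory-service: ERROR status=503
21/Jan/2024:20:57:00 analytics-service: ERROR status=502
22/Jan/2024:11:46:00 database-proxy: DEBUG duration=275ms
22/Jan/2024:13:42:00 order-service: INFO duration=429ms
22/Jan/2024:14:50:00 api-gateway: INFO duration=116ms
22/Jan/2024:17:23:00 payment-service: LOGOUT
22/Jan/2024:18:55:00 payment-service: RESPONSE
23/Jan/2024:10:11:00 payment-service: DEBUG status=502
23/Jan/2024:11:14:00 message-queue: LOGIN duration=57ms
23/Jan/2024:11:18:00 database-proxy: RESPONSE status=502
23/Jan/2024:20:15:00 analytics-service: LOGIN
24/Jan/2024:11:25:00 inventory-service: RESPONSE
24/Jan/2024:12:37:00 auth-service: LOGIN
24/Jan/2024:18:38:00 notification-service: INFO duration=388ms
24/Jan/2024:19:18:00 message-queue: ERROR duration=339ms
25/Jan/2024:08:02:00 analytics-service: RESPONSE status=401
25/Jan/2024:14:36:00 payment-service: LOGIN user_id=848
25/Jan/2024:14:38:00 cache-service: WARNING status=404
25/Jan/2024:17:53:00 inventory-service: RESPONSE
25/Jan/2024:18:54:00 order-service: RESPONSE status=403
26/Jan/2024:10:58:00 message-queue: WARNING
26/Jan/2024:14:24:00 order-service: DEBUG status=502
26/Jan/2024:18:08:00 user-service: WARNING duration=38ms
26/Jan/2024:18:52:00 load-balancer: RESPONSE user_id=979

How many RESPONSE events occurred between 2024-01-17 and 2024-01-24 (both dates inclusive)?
7

To filter by date range:

1. Date range: 2024-01-17 through 2024-01-24, both dates inclusive
2. Filter for RESPONSE events whose date falls in this range
3. Count matching events: 7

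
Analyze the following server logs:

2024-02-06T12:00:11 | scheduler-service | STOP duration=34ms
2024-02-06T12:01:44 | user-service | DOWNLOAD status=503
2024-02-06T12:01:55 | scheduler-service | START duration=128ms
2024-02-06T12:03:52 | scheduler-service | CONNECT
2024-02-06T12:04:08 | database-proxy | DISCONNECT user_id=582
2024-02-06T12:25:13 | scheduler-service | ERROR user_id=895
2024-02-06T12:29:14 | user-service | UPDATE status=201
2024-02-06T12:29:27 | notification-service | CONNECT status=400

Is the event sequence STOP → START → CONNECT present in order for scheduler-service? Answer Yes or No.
Yes

To verify sequence order:

1. Find all events in sequence STOP → START → CONNECT for scheduler-service
2. Extract their timestamps
3. Check if timestamps are in ascending order
4. Result: Yes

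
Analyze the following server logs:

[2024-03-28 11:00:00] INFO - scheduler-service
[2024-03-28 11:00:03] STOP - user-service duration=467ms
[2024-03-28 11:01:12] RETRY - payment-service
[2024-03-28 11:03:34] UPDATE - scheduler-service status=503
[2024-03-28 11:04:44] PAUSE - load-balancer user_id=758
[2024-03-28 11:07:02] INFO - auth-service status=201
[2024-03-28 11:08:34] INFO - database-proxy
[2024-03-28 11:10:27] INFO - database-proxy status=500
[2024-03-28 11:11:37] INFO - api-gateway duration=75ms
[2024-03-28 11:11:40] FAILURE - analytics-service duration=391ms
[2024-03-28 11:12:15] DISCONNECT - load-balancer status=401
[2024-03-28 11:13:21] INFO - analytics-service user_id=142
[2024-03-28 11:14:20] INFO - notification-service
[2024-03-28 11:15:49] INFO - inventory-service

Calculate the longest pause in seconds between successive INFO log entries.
422

To find the longest gap:

1. Extract all INFO events in chronological order
2. Calculate time differences between consecutive events
3. Find the maximum difference
4. Longest gap: 422 seconds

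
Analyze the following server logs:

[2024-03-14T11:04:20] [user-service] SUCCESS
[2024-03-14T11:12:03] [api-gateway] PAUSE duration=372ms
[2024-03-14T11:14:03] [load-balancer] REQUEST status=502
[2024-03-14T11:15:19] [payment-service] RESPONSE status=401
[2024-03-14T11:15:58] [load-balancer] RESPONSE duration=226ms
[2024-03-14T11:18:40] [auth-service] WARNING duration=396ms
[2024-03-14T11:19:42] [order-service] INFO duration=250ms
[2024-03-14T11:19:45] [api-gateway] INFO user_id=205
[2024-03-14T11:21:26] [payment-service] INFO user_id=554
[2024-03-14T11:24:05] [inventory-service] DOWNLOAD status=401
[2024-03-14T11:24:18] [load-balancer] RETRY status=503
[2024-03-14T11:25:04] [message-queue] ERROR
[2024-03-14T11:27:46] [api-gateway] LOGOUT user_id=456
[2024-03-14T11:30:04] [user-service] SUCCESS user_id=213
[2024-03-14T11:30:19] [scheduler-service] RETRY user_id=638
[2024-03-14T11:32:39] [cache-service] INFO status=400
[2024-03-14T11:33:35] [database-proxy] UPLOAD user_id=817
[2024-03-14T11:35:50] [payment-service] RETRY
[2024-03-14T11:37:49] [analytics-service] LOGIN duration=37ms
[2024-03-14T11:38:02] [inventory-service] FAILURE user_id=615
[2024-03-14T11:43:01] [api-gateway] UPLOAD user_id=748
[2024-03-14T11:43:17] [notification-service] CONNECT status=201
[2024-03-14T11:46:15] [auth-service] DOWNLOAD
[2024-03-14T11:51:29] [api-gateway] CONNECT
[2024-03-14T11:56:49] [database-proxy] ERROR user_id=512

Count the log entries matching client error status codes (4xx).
3

To find matching entries:

1. Pattern to match: client error status codes (4xx)
2. Scan each log entry for the pattern
3. Count matches: 3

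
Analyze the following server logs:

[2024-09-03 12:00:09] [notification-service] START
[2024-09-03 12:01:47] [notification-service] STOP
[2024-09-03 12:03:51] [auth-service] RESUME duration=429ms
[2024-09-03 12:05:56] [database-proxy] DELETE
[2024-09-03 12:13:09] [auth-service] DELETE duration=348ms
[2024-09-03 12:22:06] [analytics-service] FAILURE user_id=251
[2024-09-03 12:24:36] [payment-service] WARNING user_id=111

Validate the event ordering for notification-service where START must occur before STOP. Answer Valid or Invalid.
Valid

To validate ordering:

1. Required order: START → STOP
2. Rule: START must occur before STOP
3. Check actual order of events for notification-service
4. Result: Valid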